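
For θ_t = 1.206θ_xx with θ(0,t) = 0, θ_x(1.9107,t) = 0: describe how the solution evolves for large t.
θ → 0. Heat escapes through the Dirichlet boundary.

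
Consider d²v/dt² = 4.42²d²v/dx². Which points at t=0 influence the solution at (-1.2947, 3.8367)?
Domain of dependence: [-18.252914, 15.663514]. Signals travel at speed 4.42, so data within |x - -1.2947| ≤ 4.42·3.8367 = 16.958214 can reach the point.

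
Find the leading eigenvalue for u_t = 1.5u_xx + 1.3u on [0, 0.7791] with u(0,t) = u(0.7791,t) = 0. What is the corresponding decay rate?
Eigenvalues: λₙ = 1.5n²π²/0.7791² - 1.3.
First three modes:
  n=1: λ₁ = 1.5π²/0.7791² - 1.3 ≈ 23.09
  n=2: λ₂ = 6π²/0.7791² - 1.3 ≈ 96.258
  n=3: λ₃ = 13.5π²/0.7791² - 1.3 ≈ 218.206
Since 1.5π²/0.7791² ≈ 24.39 > 1.3, all λₙ > 0.
The n=1 mode decays slowest → dominates as t → ∞.
Asymptotic: u ~ c₁ sin(πx/0.7791) e^{-λ₁t} with decay rate λ₁ ≈ 23.09.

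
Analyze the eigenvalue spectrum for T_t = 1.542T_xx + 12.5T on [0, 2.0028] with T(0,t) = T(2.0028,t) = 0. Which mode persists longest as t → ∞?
Eigenvalues: λₙ = 1.542n²π²/2.0028² - 12.5.
First three modes:
  n=1: λ₁ = 1.542π²/2.0028² - 12.5 ≈ -8.706
  n=2: λ₂ = 6.168π²/2.0028² - 12.5 ≈ 2.676
  n=3: λ₃ = 13.878π²/2.0028² - 12.5 ≈ 21.647
Since 1.542π²/2.0028² ≈ 3.794 < 12.5, λ₁ < 0.
The n=1 mode grows fastest (−λₙ is largest for n=1) → dominates.
Asymptotic: T ~ c₁ sin(πx/2.0028) e^{8.706t} (exponential growth at rate −λ₁ ≈ 8.706).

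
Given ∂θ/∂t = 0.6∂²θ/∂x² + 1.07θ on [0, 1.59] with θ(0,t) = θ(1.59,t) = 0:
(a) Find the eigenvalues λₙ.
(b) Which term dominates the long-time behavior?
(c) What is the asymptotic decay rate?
Eigenvalues: λₙ = 0.6n²π²/1.59² - 1.07.
First three modes:
  n=1: λ₁ = 0.6π²/1.59² - 1.07 ≈ 1.272
  n=2: λ₂ = 2.4π²/1.59² - 1.07 ≈ 8.3
  n=3: λ₃ = 5.4π²/1.59² - 1.07 ≈ 20.011
Since 0.6π²/1.59² ≈ 2.342 > 1.07, all λₙ > 0.
The n=1 mode decays slowest → dominates as t → ∞.
Asymptotic: θ ~ c₁ sin(πx/1.59) e^{-λ₁t} with decay rate λ₁ ≈ 1.272.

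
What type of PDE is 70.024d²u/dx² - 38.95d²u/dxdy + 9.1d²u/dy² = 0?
With A = 70.024, B = -38.95, C = 9.1, the discriminant is -1031.7711. This is an elliptic PDE.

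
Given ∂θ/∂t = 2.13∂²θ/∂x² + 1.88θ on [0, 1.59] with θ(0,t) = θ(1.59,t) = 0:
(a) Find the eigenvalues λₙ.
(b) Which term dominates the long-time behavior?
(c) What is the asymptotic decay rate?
Eigenvalues: λₙ = 2.13n²π²/1.59² - 1.88.
First three modes:
  n=1: λ₁ = 2.13π²/1.59² - 1.88 ≈ 6.435
  n=2: λ₂ = 8.52π²/1.59² - 1.88 ≈ 31.382
  n=3: λ₃ = 19.17π²/1.59² - 1.88 ≈ 72.959
Since 2.13π²/1.59² ≈ 8.315 > 1.88, all λₙ > 0.
The n=1 mode decays slowest → dominates as t → ∞.
Asymptotic: θ ~ c₁ sin(πx/1.59) e^{-λ₁t} with decay rate λ₁ ≈ 6.435.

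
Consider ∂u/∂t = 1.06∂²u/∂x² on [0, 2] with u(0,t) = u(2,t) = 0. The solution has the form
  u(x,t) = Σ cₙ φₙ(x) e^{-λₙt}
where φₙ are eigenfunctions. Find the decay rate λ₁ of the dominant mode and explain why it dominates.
Eigenvalues: λₙ = 1.06n²π²/2².
First three modes:
  n=1: λ₁ = 1.06π²/2² ≈ 2.615
  n=2: λ₂ = 4.24π²/2² ≈ 10.462 (4× faster decay)
  n=3: λ₃ = 9.54π²/2² ≈ 23.539 (9× faster decay)
As t → ∞, higher modes decay exponentially faster. The n=1 mode dominates: u ~ c₁ sin(πx/2) e^{-λ₁t}.
Decay rate: λ₁ = 1.06π²/2² ≈ 2.615.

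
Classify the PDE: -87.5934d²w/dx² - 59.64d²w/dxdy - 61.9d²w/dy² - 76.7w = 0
A = -87.5934, B = -59.64, C = -61.9. Discriminant B² - 4AC = -18131.19624. Since -18131.19624 < 0, elliptic.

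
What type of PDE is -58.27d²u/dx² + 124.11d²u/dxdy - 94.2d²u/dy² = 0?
With A = -58.27, B = 124.11, C = -94.2, the discriminant is -6552.8439. This is an elliptic PDE.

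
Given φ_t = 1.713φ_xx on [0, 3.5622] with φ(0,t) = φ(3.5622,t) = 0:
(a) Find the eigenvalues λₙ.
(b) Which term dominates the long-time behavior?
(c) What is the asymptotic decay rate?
Eigenvalues: λₙ = 1.713n²π²/3.5622².
First three modes:
  n=1: λ₁ = 1.713π²/3.5622² ≈ 1.332
  n=2: λ₂ = 6.852π²/3.5622² ≈ 5.329 (4× faster decay)
  n=3: λ₃ = 15.417π²/3.5622² ≈ 11.991 (9× faster decay)
As t → ∞, higher modes decay exponentially faster. The n=1 mode dominates: φ ~ c₁ sin(πx/3.5622) e^{-λ₁t}.
Decay rate: λ₁ = 1.713π²/3.5622² ≈ 1.332.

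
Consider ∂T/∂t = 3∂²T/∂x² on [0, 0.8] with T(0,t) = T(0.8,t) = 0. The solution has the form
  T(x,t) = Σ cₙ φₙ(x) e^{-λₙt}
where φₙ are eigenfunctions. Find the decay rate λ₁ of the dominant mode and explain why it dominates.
Eigenvalues: λₙ = 3n²π²/0.8².
First three modes:
  n=1: λ₁ = 3π²/0.8² ≈ 46.264
  n=2: λ₂ = 12π²/0.8² ≈ 185.055 (4× faster decay)
  n=3: λ₃ = 27π²/0.8² ≈ 416.374 (9× faster decay)
As t → ∞, higher modes decay exponentially faster. The n=1 mode dominates: T ~ c₁ sin(πx/0.8) e^{-λ₁t}.
Decay rate: λ₁ = 3π²/0.8² ≈ 46.264.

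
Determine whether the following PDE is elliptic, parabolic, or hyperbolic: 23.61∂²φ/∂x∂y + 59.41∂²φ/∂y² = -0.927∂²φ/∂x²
Rewriting in standard form: 0.927∂²φ/∂x² + 23.61∂²φ/∂x∂y + 59.41∂²φ/∂y² = 0. Coefficients: A = 0.927, B = 23.61, C = 59.41. B² - 4AC = 337.13982, which is positive, so the equation is hyperbolic.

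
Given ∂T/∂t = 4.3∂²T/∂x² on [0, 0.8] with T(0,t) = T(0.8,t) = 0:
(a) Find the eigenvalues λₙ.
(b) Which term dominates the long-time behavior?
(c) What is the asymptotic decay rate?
Eigenvalues: λₙ = 4.3n²π²/0.8².
First three modes:
  n=1: λ₁ = 4.3π²/0.8² ≈ 66.311
  n=2: λ₂ = 17.2π²/0.8² ≈ 265.246 (4× faster decay)
  n=3: λ₃ = 38.7π²/0.8² ≈ 596.803 (9× faster decay)
As t → ∞, higher modes decay exponentially faster. The n=1 mode dominates: T ~ c₁ sin(πx/0.8) e^{-λ₁t}.
Decay rate: λ₁ = 4.3π²/0.8² ≈ 66.311.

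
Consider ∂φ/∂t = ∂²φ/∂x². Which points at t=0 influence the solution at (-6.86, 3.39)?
The entire real line. The heat equation has infinite propagation speed: any initial disturbance instantly affects all points (though exponentially small far away).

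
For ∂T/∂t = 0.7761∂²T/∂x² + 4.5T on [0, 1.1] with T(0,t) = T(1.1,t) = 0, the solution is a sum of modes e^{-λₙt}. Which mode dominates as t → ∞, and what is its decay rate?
Eigenvalues: λₙ = 0.7761n²π²/1.1² - 4.5.
First three modes:
  n=1: λ₁ = 0.7761π²/1.1² - 4.5 ≈ 1.83
  n=2: λ₂ = 3.1044π²/1.1² - 4.5 ≈ 20.822
  n=3: λ₃ = 6.9849π²/1.1² - 4.5 ≈ 52.474
Since 0.7761π²/1.1² ≈ 6.33 > 4.5, all λₙ > 0.
The n=1 mode decays slowest → dominates as t → ∞.
Asymptotic: T ~ c₁ sin(πx/1.1) e^{-λ₁t} with decay rate λ₁ ≈ 1.83.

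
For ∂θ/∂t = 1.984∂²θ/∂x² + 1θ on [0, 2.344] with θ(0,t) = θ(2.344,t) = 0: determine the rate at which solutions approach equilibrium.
Eigenvalues: λₙ = 1.984n²π²/2.344² - 1.
First three modes:
  n=1: λ₁ = 1.984π²/2.344² - 1 ≈ 2.564
  n=2: λ₂ = 7.936π²/2.344² - 1 ≈ 13.256
  n=3: λ₃ = 17.856π²/2.344² - 1 ≈ 31.075
Since 1.984π²/2.344² ≈ 3.564 > 1, all λₙ > 0.
The n=1 mode decays slowest → dominates as t → ∞.
Asymptotic: θ ~ c₁ sin(πx/2.344) e^{-λ₁t} with decay rate λ₁ ≈ 2.564.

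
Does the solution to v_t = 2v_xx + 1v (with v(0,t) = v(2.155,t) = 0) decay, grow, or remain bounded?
v → 0. Diffusion dominates reaction (r=1 < κπ²/L²≈4.25); solution decays.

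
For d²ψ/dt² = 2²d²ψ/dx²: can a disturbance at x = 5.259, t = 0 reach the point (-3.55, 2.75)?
No. The domain of dependence is [-9.05, 1.95], and 5.259 is outside this interval.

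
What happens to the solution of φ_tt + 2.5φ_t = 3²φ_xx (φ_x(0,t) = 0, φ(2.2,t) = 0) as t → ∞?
φ → 0. Damping (γ=2.5) dissipates energy; oscillations decay exponentially.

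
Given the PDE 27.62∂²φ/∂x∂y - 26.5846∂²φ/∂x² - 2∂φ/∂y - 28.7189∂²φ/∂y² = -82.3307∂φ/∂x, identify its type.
Rewriting in standard form: -26.5846∂²φ/∂x² + 27.62∂²φ/∂x∂y - 28.7189∂²φ/∂y² + 82.3307∂φ/∂x - 2∂φ/∂y = 0. The second-order coefficients are A = -26.5846, B = 27.62, C = -28.7189. Since B² - 4AC = -2291.05747576 < 0, this is an elliptic PDE.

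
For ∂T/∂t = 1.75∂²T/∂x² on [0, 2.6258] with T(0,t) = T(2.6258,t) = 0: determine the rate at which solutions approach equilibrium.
Eigenvalues: λₙ = 1.75n²π²/2.6258².
First three modes:
  n=1: λ₁ = 1.75π²/2.6258² ≈ 2.505
  n=2: λ₂ = 7π²/2.6258² ≈ 10.02 (4× faster decay)
  n=3: λ₃ = 15.75π²/2.6258² ≈ 22.545 (9× faster decay)
As t → ∞, higher modes decay exponentially faster. The n=1 mode dominates: T ~ c₁ sin(πx/2.6258) e^{-λ₁t}.
Decay rate: λ₁ = 1.75π²/2.6258² ≈ 2.505.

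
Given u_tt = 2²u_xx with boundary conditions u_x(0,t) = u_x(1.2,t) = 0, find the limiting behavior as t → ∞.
u oscillates about a mean that drifts linearly in t (generically unbounded; no decay). There is no damping, so the nonconstant modes persist as standing waves (energy conserved, no decay). But with Neumann conditions at both ends the constant mode has eigenvalue 0: the spatial mean M(t) of u satisfies M'' = 0, so M(t) = M(0) + M'(0)·t. Unless the initial velocity has zero mean (∫u_t(x,0)dx = 0), the solution grows linearly in t (unbounded, though not exponentially); if it does have zero mean, the solution stays bounded and simply oscillates.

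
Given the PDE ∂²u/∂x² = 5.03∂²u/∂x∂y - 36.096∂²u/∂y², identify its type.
Rewriting in standard form: ∂²u/∂x² - 5.03∂²u/∂x∂y + 36.096∂²u/∂y² = 0. The second-order coefficients are A = 1, B = -5.03, C = 36.096. Since B² - 4AC = -119.0831 < 0, this is an elliptic PDE.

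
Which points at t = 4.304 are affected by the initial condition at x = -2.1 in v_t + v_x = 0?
At x = 2.204. The characteristic carries data from (-2.1, 0) to (2.204, 4.304).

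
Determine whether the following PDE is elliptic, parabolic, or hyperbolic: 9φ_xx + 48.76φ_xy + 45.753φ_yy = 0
Coefficients: A = 9, B = 48.76, C = 45.753. B² - 4AC = 730.4296, which is positive, so the equation is hyperbolic.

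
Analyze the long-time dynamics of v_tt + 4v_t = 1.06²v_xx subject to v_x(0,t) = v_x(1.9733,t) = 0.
Long-time behavior: v → constant (steady state). Damping (γ=4) dissipates the nonconstant modes; with Neumann BCs the spatial average obeys M''+γM'=0 and tends to a finite limit.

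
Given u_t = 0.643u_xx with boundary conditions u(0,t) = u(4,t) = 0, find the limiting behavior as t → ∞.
u → 0. Heat diffuses out through both boundaries.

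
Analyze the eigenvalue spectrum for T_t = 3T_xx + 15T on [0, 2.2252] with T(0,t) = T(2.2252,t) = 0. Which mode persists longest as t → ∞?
Eigenvalues: λₙ = 3n²π²/2.2252² - 15.
First three modes:
  n=1: λ₁ = 3π²/2.2252² - 15 ≈ -9.02
  n=2: λ₂ = 12π²/2.2252² - 15 ≈ 8.919
  n=3: λ₃ = 27π²/2.2252² - 15 ≈ 38.818
Since 3π²/2.2252² ≈ 5.98 < 15, λ₁ < 0.
The n=1 mode grows fastest (−λₙ is largest for n=1) → dominates.
Asymptotic: T ~ c₁ sin(πx/2.2252) e^{9.02t} (exponential growth at rate −λ₁ ≈ 9.02).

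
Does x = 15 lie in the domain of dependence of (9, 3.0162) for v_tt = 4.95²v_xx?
Yes. The domain of dependence is [-5.93019, 23.93019], and 15 ∈ [-5.93019, 23.93019].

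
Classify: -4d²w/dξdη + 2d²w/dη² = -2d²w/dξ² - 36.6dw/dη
Rewriting in standard form: 2d²w/dξ² - 4d²w/dξdη + 2d²w/dη² + 36.6dw/dη = 0. Parabolic (discriminant = 0).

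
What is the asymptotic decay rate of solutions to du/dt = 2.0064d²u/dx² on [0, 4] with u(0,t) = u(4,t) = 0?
Eigenvalues: λₙ = 2.0064n²π²/4².
First three modes:
  n=1: λ₁ = 2.0064π²/4² ≈ 1.238
  n=2: λ₂ = 8.0256π²/4² ≈ 4.951 (4× faster decay)
  n=3: λ₃ = 18.0576π²/4² ≈ 11.139 (9× faster decay)
As t → ∞, higher modes decay exponentially faster. The n=1 mode dominates: u ~ c₁ sin(πx/4) e^{-λ₁t}.
Decay rate: λ₁ = 2.0064π²/4² ≈ 1.238.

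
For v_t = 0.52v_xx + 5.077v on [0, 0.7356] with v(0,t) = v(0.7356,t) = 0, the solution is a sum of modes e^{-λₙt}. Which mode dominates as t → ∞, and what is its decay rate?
Eigenvalues: λₙ = 0.52n²π²/0.7356² - 5.077.
First three modes:
  n=1: λ₁ = 0.52π²/0.7356² - 5.077 ≈ 4.408
  n=2: λ₂ = 2.08π²/0.7356² - 5.077 ≈ 32.861
  n=3: λ₃ = 4.68π²/0.7356² - 5.077 ≈ 80.285
Since 0.52π²/0.7356² ≈ 9.485 > 5.077, all λₙ > 0.
The n=1 mode decays slowest → dominates as t → ∞.
Asymptotic: v ~ c₁ sin(πx/0.7356) e^{-λ₁t} with decay rate λ₁ ≈ 4.408.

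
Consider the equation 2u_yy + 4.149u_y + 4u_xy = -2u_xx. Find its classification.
Rewriting in standard form: 2u_xx + 4u_xy + 2u_yy + 4.149u_y = 0. Parabolic. (A = 2, B = 4, C = 2 gives B² - 4AC = 0.)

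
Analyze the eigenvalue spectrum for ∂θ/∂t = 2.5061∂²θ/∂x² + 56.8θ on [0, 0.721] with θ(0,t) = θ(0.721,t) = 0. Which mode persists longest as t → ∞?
Eigenvalues: λₙ = 2.5061n²π²/0.721² - 56.8.
First three modes:
  n=1: λ₁ = 2.5061π²/0.721² - 56.8 ≈ -9.22
  n=2: λ₂ = 10.0244π²/0.721² - 56.8 ≈ 133.521
  n=3: λ₃ = 22.5549π²/0.721² - 56.8 ≈ 371.423
Since 2.5061π²/0.721² ≈ 47.58 < 56.8, λ₁ < 0.
The n=1 mode grows fastest (−λₙ is largest for n=1) → dominates.
Asymptotic: θ ~ c₁ sin(πx/0.721) e^{9.22t} (exponential growth at rate −λ₁ ≈ 9.22).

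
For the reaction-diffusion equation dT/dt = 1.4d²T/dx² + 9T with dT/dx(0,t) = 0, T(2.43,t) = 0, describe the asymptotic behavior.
T grows unboundedly. Reaction dominates diffusion (r=9 > κπ²/(4L²)≈0.58); solution grows exponentially.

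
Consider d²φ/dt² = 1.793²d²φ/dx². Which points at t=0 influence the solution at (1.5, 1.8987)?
Domain of dependence: [-1.9043691, 4.9043691]. Signals travel at speed 1.793, so data within |x - 1.5| ≤ 1.793·1.8987 = 3.4043691 can reach the point.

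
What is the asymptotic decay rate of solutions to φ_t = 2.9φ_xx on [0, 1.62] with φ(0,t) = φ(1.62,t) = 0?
Eigenvalues: λₙ = 2.9n²π²/1.62².
First three modes:
  n=1: λ₁ = 2.9π²/1.62² ≈ 10.906
  n=2: λ₂ = 11.6π²/1.62² ≈ 43.624 (4× faster decay)
  n=3: λ₃ = 26.1π²/1.62² ≈ 98.155 (9× faster decay)
As t → ∞, higher modes decay exponentially faster. The n=1 mode dominates: φ ~ c₁ sin(πx/1.62) e^{-λ₁t}.
Decay rate: λ₁ = 2.9π²/1.62² ≈ 10.906.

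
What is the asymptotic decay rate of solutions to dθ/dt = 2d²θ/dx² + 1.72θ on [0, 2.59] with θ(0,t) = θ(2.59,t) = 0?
Eigenvalues: λₙ = 2n²π²/2.59² - 1.72.
First three modes:
  n=1: λ₁ = 2π²/2.59² - 1.72 ≈ 1.223
  n=2: λ₂ = 8π²/2.59² - 1.72 ≈ 10.05
  n=3: λ₃ = 18π²/2.59² - 1.72 ≈ 24.763
Since 2π²/2.59² ≈ 2.943 > 1.72, all λₙ > 0.
The n=1 mode decays slowest → dominates as t → ∞.
Asymptotic: θ ~ c₁ sin(πx/2.59) e^{-λ₁t} with decay rate λ₁ ≈ 1.223.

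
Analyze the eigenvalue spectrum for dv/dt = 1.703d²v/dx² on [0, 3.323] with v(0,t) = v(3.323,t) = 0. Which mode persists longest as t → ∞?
Eigenvalues: λₙ = 1.703n²π²/3.323².
First three modes:
  n=1: λ₁ = 1.703π²/3.323² ≈ 1.522
  n=2: λ₂ = 6.812π²/3.323² ≈ 6.089 (4× faster decay)
  n=3: λ₃ = 15.327π²/3.323² ≈ 13.699 (9× faster decay)
As t → ∞, higher modes decay exponentially faster. The n=1 mode dominates: v ~ c₁ sin(πx/3.323) e^{-λ₁t}.
Decay rate: λ₁ = 1.703π²/3.323² ≈ 1.522.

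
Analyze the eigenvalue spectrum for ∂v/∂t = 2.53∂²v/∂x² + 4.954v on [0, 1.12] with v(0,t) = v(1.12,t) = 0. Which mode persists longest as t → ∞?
Eigenvalues: λₙ = 2.53n²π²/1.12² - 4.954.
First three modes:
  n=1: λ₁ = 2.53π²/1.12² - 4.954 ≈ 14.952
  n=2: λ₂ = 10.12π²/1.12² - 4.954 ≈ 74.67
  n=3: λ₃ = 22.77π²/1.12² - 4.954 ≈ 174.2
Since 2.53π²/1.12² ≈ 19.906 > 4.954, all λₙ > 0.
The n=1 mode decays slowest → dominates as t → ∞.
Asymptotic: v ~ c₁ sin(πx/1.12) e^{-λ₁t} with decay rate λ₁ ≈ 14.952.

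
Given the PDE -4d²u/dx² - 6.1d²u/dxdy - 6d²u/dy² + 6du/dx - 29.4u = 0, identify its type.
The second-order coefficients are A = -4, B = -6.1, C = -6. Since B² - 4AC = -58.79 < 0, this is an elliptic PDE.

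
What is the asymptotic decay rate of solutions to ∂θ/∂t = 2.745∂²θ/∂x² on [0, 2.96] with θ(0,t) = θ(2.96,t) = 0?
Eigenvalues: λₙ = 2.745n²π²/2.96².
First three modes:
  n=1: λ₁ = 2.745π²/2.96² ≈ 3.092
  n=2: λ₂ = 10.98π²/2.96² ≈ 12.369 (4× faster decay)
  n=3: λ₃ = 24.705π²/2.96² ≈ 27.829 (9× faster decay)
As t → ∞, higher modes decay exponentially faster. The n=1 mode dominates: θ ~ c₁ sin(πx/2.96) e^{-λ₁t}.
Decay rate: λ₁ = 2.745π²/2.96² ≈ 3.092.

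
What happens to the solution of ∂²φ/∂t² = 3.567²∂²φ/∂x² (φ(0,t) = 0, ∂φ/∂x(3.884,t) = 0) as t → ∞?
φ oscillates (no decay). Energy is conserved; the solution oscillates indefinitely as standing waves.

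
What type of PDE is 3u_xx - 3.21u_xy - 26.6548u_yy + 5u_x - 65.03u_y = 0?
With A = 3, B = -3.21, C = -26.6548, the discriminant is 330.1617. This is a hyperbolic PDE.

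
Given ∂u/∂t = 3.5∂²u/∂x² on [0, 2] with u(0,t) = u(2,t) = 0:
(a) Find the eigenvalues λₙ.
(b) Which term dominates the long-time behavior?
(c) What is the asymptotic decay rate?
Eigenvalues: λₙ = 3.5n²π²/2².
First three modes:
  n=1: λ₁ = 3.5π²/2² ≈ 8.636
  n=2: λ₂ = 14π²/2² ≈ 34.544 (4× faster decay)
  n=3: λ₃ = 31.5π²/2² ≈ 77.723 (9× faster decay)
As t → ∞, higher modes decay exponentially faster. The n=1 mode dominates: u ~ c₁ sin(πx/2) e^{-λ₁t}.
Decay rate: λ₁ = 3.5π²/2² ≈ 8.636.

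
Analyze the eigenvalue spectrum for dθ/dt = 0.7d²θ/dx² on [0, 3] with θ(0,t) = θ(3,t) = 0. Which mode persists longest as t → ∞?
Eigenvalues: λₙ = 0.7n²π²/3².
First three modes:
  n=1: λ₁ = 0.7π²/3² ≈ 0.768
  n=2: λ₂ = 2.8π²/3² ≈ 3.071 (4× faster decay)
  n=3: λ₃ = 6.3π²/3² ≈ 6.909 (9× faster decay)
As t → ∞, higher modes decay exponentially faster. The n=1 mode dominates: θ ~ c₁ sin(πx/3) e^{-λ₁t}.
Decay rate: λ₁ = 0.7π²/3² ≈ 0.768.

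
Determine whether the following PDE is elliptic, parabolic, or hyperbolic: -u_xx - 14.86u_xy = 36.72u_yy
Rewriting in standard form: -u_xx - 14.86u_xy - 36.72u_yy = 0. Coefficients: A = -1, B = -14.86, C = -36.72. B² - 4AC = 73.9396, which is positive, so the equation is hyperbolic.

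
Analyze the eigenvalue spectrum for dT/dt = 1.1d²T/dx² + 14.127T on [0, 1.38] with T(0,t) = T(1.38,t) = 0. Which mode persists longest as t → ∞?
Eigenvalues: λₙ = 1.1n²π²/1.38² - 14.127.
First three modes:
  n=1: λ₁ = 1.1π²/1.38² - 14.127 ≈ -8.426
  n=2: λ₂ = 4.4π²/1.38² - 14.127 ≈ 8.676
  n=3: λ₃ = 9.9π²/1.38² - 14.127 ≈ 37.18
Since 1.1π²/1.38² ≈ 5.701 < 14.127, λ₁ < 0.
The n=1 mode grows fastest (−λₙ is largest for n=1) → dominates.
Asymptotic: T ~ c₁ sin(πx/1.38) e^{8.426t} (exponential growth at rate −λ₁ ≈ 8.426).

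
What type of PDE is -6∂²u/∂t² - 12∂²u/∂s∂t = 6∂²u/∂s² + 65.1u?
Rewriting in standard form: -6∂²u/∂s² - 12∂²u/∂s∂t - 6∂²u/∂t² - 65.1u = 0. With A = -6, B = -12, C = -6, the discriminant is 0. This is a parabolic PDE.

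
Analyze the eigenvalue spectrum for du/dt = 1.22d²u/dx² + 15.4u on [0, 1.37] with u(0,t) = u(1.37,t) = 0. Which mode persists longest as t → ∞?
Eigenvalues: λₙ = 1.22n²π²/1.37² - 15.4.
First three modes:
  n=1: λ₁ = 1.22π²/1.37² - 15.4 ≈ -8.985
  n=2: λ₂ = 4.88π²/1.37² - 15.4 ≈ 10.261
  n=3: λ₃ = 10.98π²/1.37² - 15.4 ≈ 42.338
Since 1.22π²/1.37² ≈ 6.415 < 15.4, λ₁ < 0.
The n=1 mode grows fastest (−λₙ is largest for n=1) → dominates.
Asymptotic: u ~ c₁ sin(πx/1.37) e^{8.985t} (exponential growth at rate −λ₁ ≈ 8.985).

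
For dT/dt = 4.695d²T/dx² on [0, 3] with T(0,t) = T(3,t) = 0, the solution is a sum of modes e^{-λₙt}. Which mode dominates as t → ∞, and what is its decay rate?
Eigenvalues: λₙ = 4.695n²π²/3².
First three modes:
  n=1: λ₁ = 4.695π²/3² ≈ 5.149
  n=2: λ₂ = 18.78π²/3² ≈ 20.595 (4× faster decay)
  n=3: λ₃ = 42.255π²/3² ≈ 46.338 (9× faster decay)
As t → ∞, higher modes decay exponentially faster. The n=1 mode dominates: T ~ c₁ sin(πx/3) e^{-λ₁t}.
Decay rate: λ₁ = 4.695π²/3² ≈ 5.149.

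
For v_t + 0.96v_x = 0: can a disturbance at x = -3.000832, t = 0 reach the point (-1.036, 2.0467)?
Yes. The characteristic through (-1.036, 2.0467) passes through x = -3.000832.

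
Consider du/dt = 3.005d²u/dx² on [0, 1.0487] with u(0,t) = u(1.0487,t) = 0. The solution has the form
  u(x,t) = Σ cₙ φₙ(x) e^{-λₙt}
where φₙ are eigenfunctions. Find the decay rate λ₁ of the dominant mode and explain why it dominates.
Eigenvalues: λₙ = 3.005n²π²/1.0487².
First three modes:
  n=1: λ₁ = 3.005π²/1.0487² ≈ 26.968
  n=2: λ₂ = 12.02π²/1.0487² ≈ 107.87 (4× faster decay)
  n=3: λ₃ = 27.045π²/1.0487² ≈ 242.708 (9× faster decay)
As t → ∞, higher modes decay exponentially faster. The n=1 mode dominates: u ~ c₁ sin(πx/1.0487) e^{-λ₁t}.
Decay rate: λ₁ = 3.005π²/1.0487² ≈ 26.968.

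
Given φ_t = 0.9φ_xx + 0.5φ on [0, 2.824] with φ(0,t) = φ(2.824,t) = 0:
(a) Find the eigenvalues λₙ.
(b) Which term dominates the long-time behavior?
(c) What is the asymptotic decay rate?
Eigenvalues: λₙ = 0.9n²π²/2.824² - 0.5.
First three modes:
  n=1: λ₁ = 0.9π²/2.824² - 0.5 ≈ 0.614
  n=2: λ₂ = 3.6π²/2.824² - 0.5 ≈ 3.955
  n=3: λ₃ = 8.1π²/2.824² - 0.5 ≈ 9.524
Since 0.9π²/2.824² ≈ 1.114 > 0.5, all λₙ > 0.
The n=1 mode decays slowest → dominates as t → ∞.
Asymptotic: φ ~ c₁ sin(πx/2.824) e^{-λ₁t} with decay rate λ₁ ≈ 0.614.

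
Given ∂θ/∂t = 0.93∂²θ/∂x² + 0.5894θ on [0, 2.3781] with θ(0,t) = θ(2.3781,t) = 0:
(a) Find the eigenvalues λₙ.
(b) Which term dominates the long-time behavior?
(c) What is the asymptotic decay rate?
Eigenvalues: λₙ = 0.93n²π²/2.3781² - 0.5894.
First three modes:
  n=1: λ₁ = 0.93π²/2.3781² - 0.5894 ≈ 1.034
  n=2: λ₂ = 3.72π²/2.3781² - 0.5894 ≈ 5.903
  n=3: λ₃ = 8.37π²/2.3781² - 0.5894 ≈ 14.018
Since 0.93π²/2.3781² ≈ 1.623 > 0.5894, all λₙ > 0.
The n=1 mode decays slowest → dominates as t → ∞.
Asymptotic: θ ~ c₁ sin(πx/2.3781) e^{-λ₁t} with decay rate λ₁ ≈ 1.034.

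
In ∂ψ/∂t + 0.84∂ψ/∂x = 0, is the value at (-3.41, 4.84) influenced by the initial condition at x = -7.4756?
Yes. The characteristic through (-3.41, 4.84) passes through x = -7.4756.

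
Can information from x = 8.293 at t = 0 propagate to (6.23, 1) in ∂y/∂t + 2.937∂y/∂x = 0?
No. Only data at x = 3.293 affects (6.23, 1). Advection has one-way propagation along characteristics.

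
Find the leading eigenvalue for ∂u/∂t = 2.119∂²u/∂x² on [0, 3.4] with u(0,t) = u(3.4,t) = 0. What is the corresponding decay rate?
Eigenvalues: λₙ = 2.119n²π²/3.4².
First three modes:
  n=1: λ₁ = 2.119π²/3.4² ≈ 1.809
  n=2: λ₂ = 8.476π²/3.4² ≈ 7.237 (4× faster decay)
  n=3: λ₃ = 19.071π²/3.4² ≈ 16.282 (9× faster decay)
As t → ∞, higher modes decay exponentially faster. The n=1 mode dominates: u ~ c₁ sin(πx/3.4) e^{-λ₁t}.
Decay rate: λ₁ = 2.119π²/3.4² ≈ 1.809.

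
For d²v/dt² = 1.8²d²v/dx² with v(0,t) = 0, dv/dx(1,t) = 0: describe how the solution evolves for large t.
v oscillates (no decay). Energy is conserved; the solution oscillates indefinitely as standing waves.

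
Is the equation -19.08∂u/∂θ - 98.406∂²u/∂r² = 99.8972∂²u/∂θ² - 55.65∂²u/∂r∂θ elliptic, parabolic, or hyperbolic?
Rewriting in standard form: -98.406∂²u/∂r² + 55.65∂²u/∂r∂θ - 99.8972∂²u/∂θ² - 19.08∂u/∂θ = 0. Computing B² - 4AC with A = -98.406, B = 55.65, C = -99.8972: discriminant = -36225.0129528 (negative). Answer: elliptic.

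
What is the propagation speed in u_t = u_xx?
Infinite. The heat equation is parabolic, not hyperbolic, so disturbances propagate instantly.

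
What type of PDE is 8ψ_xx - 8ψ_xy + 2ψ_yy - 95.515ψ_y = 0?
With A = 8, B = -8, C = 2, the discriminant is 0. This is a parabolic PDE.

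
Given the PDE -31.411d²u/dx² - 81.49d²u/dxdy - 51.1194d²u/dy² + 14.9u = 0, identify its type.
The second-order coefficients are A = -31.411, B = -81.49, C = -51.1194. Since B² - 4AC = 217.7742064 > 0, this is a hyperbolic PDE.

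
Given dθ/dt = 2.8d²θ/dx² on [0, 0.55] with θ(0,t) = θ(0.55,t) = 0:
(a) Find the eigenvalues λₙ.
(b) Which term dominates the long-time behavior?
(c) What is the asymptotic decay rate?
Eigenvalues: λₙ = 2.8n²π²/0.55².
First three modes:
  n=1: λ₁ = 2.8π²/0.55² ≈ 91.355
  n=2: λ₂ = 11.2π²/0.55² ≈ 365.42 (4× faster decay)
  n=3: λ₃ = 25.2π²/0.55² ≈ 822.195 (9× faster decay)
As t → ∞, higher modes decay exponentially faster. The n=1 mode dominates: θ ~ c₁ sin(πx/0.55) e^{-λ₁t}.
Decay rate: λ₁ = 2.8π²/0.55² ≈ 91.355.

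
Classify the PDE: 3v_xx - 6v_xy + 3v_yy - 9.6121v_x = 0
A = 3, B = -6, C = 3. Discriminant B² - 4AC = 0. Since 0 = 0, parabolic.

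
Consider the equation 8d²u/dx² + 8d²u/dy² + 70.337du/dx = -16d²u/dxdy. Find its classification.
Rewriting in standard form: 8d²u/dx² + 16d²u/dxdy + 8d²u/dy² + 70.337du/dx = 0. Parabolic. (A = 8, B = 16, C = 8 gives B² - 4AC = 0.)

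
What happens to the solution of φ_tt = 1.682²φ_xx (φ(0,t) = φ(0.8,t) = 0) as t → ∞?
φ oscillates (no decay). Energy is conserved; the solution oscillates indefinitely as standing waves.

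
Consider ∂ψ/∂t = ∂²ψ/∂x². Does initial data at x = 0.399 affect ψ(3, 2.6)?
Yes, for any finite x. The heat equation has infinite propagation speed, so all initial data affects all points at any t > 0.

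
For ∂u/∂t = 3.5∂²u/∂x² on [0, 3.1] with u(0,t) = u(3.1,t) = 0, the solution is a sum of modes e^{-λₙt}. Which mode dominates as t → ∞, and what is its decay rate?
Eigenvalues: λₙ = 3.5n²π²/3.1².
First three modes:
  n=1: λ₁ = 3.5π²/3.1² ≈ 3.595
  n=2: λ₂ = 14π²/3.1² ≈ 14.378 (4× faster decay)
  n=3: λ₃ = 31.5π²/3.1² ≈ 32.351 (9× faster decay)
As t → ∞, higher modes decay exponentially faster. The n=1 mode dominates: u ~ c₁ sin(πx/3.1) e^{-λ₁t}.
Decay rate: λ₁ = 3.5π²/3.1² ≈ 3.595.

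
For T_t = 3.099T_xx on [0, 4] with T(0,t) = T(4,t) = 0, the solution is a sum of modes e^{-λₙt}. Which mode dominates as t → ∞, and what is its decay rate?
Eigenvalues: λₙ = 3.099n²π²/4².
First three modes:
  n=1: λ₁ = 3.099π²/4² ≈ 1.912
  n=2: λ₂ = 12.396π²/4² ≈ 7.646 (4× faster decay)
  n=3: λ₃ = 27.891π²/4² ≈ 17.205 (9× faster decay)
As t → ∞, higher modes decay exponentially faster. The n=1 mode dominates: T ~ c₁ sin(πx/4) e^{-λ₁t}.
Decay rate: λ₁ = 3.099π²/4² ≈ 1.912.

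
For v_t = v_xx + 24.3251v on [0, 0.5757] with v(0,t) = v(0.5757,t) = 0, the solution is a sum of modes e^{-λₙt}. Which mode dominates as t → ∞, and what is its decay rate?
Eigenvalues: λₙ = n²π²/0.5757² - 24.3251.
First three modes:
  n=1: λ₁ = π²/0.5757² - 24.3251 ≈ 5.454
  n=2: λ₂ = 4π²/0.5757² - 24.3251 ≈ 94.79
  n=3: λ₃ = 9π²/0.5757² - 24.3251 ≈ 243.684
Since π²/0.5757² ≈ 29.779 > 24.3251, all λₙ > 0.
The n=1 mode decays slowest → dominates as t → ∞.
Asymptotic: v ~ c₁ sin(πx/0.5757) e^{-λ₁t} with decay rate λ₁ ≈ 5.454.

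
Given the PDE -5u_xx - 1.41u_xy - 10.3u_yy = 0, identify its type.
The second-order coefficients are A = -5, B = -1.41, C = -10.3. Since B² - 4AC = -204.0119 < 0, this is an elliptic PDE.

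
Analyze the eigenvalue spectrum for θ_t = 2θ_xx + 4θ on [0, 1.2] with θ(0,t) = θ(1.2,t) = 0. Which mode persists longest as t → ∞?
Eigenvalues: λₙ = 2n²π²/1.2² - 4.
First three modes:
  n=1: λ₁ = 2π²/1.2² - 4 ≈ 9.708
  n=2: λ₂ = 8π²/1.2² - 4 ≈ 50.831
  n=3: λ₃ = 18π²/1.2² - 4 ≈ 119.37
Since 2π²/1.2² ≈ 13.708 > 4, all λₙ > 0.
The n=1 mode decays slowest → dominates as t → ∞.
Asymptotic: θ ~ c₁ sin(πx/1.2) e^{-λ₁t} with decay rate λ₁ ≈ 9.708.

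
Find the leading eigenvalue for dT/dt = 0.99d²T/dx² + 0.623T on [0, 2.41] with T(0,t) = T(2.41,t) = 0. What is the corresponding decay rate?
Eigenvalues: λₙ = 0.99n²π²/2.41² - 0.623.
First three modes:
  n=1: λ₁ = 0.99π²/2.41² - 0.623 ≈ 1.059
  n=2: λ₂ = 3.96π²/2.41² - 0.623 ≈ 6.106
  n=3: λ₃ = 8.91π²/2.41² - 0.623 ≈ 14.518
Since 0.99π²/2.41² ≈ 1.682 > 0.623, all λₙ > 0.
The n=1 mode decays slowest → dominates as t → ∞.
Asymptotic: T ~ c₁ sin(πx/2.41) e^{-λ₁t} with decay rate λ₁ ≈ 1.059.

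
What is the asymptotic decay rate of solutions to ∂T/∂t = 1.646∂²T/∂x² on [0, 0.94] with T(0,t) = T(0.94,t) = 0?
Eigenvalues: λₙ = 1.646n²π²/0.94².
First three modes:
  n=1: λ₁ = 1.646π²/0.94² ≈ 18.385
  n=2: λ₂ = 6.584π²/0.94² ≈ 73.542 (4× faster decay)
  n=3: λ₃ = 14.814π²/0.94² ≈ 165.469 (9× faster decay)
As t → ∞, higher modes decay exponentially faster. The n=1 mode dominates: T ~ c₁ sin(πx/0.94) e^{-λ₁t}.
Decay rate: λ₁ = 1.646π²/0.94² ≈ 18.385.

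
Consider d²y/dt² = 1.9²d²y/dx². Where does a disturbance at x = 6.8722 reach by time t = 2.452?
Domain of influence: [2.2134, 11.531]. Data at x = 6.8722 spreads outward at speed 1.9.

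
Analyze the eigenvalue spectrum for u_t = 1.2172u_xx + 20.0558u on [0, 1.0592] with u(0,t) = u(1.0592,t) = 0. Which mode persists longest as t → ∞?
Eigenvalues: λₙ = 1.2172n²π²/1.0592² - 20.0558.
First three modes:
  n=1: λ₁ = 1.2172π²/1.0592² - 20.0558 ≈ -9.348
  n=2: λ₂ = 4.8688π²/1.0592² - 20.0558 ≈ 22.776
  n=3: λ₃ = 10.9548π²/1.0592² - 20.0558 ≈ 76.316
Since 1.2172π²/1.0592² ≈ 10.708 < 20.0558, λ₁ < 0.
The n=1 mode grows fastest (−λₙ is largest for n=1) → dominates.
Asymptotic: u ~ c₁ sin(πx/1.0592) e^{9.348t} (exponential growth at rate −λ₁ ≈ 9.348).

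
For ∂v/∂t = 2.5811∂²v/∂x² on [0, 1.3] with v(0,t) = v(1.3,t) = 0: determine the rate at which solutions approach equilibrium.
Eigenvalues: λₙ = 2.5811n²π²/1.3².
First three modes:
  n=1: λ₁ = 2.5811π²/1.3² ≈ 15.074
  n=2: λ₂ = 10.3244π²/1.3² ≈ 60.295 (4× faster decay)
  n=3: λ₃ = 23.2299π²/1.3² ≈ 135.663 (9× faster decay)
As t → ∞, higher modes decay exponentially faster. The n=1 mode dominates: v ~ c₁ sin(πx/1.3) e^{-λ₁t}.
Decay rate: λ₁ = 2.5811π²/1.3² ≈ 15.074.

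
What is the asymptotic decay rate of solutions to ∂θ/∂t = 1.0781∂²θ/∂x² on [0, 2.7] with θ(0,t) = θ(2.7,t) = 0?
Eigenvalues: λₙ = 1.0781n²π²/2.7².
First three modes:
  n=1: λ₁ = 1.0781π²/2.7² ≈ 1.46
  n=2: λ₂ = 4.3124π²/2.7² ≈ 5.838 (4× faster decay)
  n=3: λ₃ = 9.7029π²/2.7² ≈ 13.136 (9× faster decay)
As t → ∞, higher modes decay exponentially faster. The n=1 mode dominates: θ ~ c₁ sin(πx/2.7) e^{-λ₁t}.
Decay rate: λ₁ = 1.0781π²/2.7² ≈ 1.46.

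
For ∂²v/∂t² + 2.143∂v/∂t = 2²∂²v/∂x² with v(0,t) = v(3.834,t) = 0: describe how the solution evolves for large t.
v → 0. Damping (γ=2.143) dissipates energy; oscillations decay exponentially.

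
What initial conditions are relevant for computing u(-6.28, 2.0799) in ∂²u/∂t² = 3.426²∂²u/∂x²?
Domain of dependence: [-13.4057374, 0.8457374]. Signals travel at speed 3.426, so data within |x - -6.28| ≤ 3.426·2.0799 = 7.1257374 can reach the point.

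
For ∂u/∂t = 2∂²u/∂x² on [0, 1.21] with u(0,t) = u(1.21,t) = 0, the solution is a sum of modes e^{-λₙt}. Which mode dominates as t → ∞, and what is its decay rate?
Eigenvalues: λₙ = 2n²π²/1.21².
First three modes:
  n=1: λ₁ = 2π²/1.21² ≈ 13.482
  n=2: λ₂ = 8π²/1.21² ≈ 53.929 (4× faster decay)
  n=3: λ₃ = 18π²/1.21² ≈ 121.339 (9× faster decay)
As t → ∞, higher modes decay exponentially faster. The n=1 mode dominates: u ~ c₁ sin(πx/1.21) e^{-λ₁t}.
Decay rate: λ₁ = 2π²/1.21² ≈ 13.482.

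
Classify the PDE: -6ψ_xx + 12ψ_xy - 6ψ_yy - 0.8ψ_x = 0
A = -6, B = 12, C = -6. Discriminant B² - 4AC = 0. Since 0 = 0, parabolic.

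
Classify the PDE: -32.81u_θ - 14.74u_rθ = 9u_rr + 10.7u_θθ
Rewriting in standard form: -9u_rr - 14.74u_rθ - 10.7u_θθ - 32.81u_θ = 0. A = -9, B = -14.74, C = -10.7. Discriminant B² - 4AC = -167.9324. Since -167.9324 < 0, elliptic.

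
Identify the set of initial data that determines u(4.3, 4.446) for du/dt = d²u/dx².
The entire real line. The heat equation has infinite propagation speed: any initial disturbance instantly affects all points (though exponentially small far away).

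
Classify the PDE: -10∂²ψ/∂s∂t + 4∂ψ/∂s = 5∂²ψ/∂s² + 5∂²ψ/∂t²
Rewriting in standard form: -5∂²ψ/∂s² - 10∂²ψ/∂s∂t - 5∂²ψ/∂t² + 4∂ψ/∂s = 0. A = -5, B = -10, C = -5. Discriminant B² - 4AC = 0. Since 0 = 0, parabolic.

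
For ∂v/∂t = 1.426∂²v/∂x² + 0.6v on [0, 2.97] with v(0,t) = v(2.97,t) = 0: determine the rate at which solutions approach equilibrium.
Eigenvalues: λₙ = 1.426n²π²/2.97² - 0.6.
First three modes:
  n=1: λ₁ = 1.426π²/2.97² - 0.6 ≈ 0.996
  n=2: λ₂ = 5.704π²/2.97² - 0.6 ≈ 5.782
  n=3: λ₃ = 12.834π²/2.97² - 0.6 ≈ 13.76
Since 1.426π²/2.97² ≈ 1.596 > 0.6, all λₙ > 0.
The n=1 mode decays slowest → dominates as t → ∞.
Asymptotic: v ~ c₁ sin(πx/2.97) e^{-λ₁t} with decay rate λ₁ ≈ 0.996.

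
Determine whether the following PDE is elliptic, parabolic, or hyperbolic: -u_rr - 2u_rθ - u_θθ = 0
Coefficients: A = -1, B = -2, C = -1. B² - 4AC = 0, which is zero, so the equation is parabolic.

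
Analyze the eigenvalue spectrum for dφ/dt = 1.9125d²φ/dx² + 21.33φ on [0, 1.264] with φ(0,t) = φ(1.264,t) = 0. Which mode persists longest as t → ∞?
Eigenvalues: λₙ = 1.9125n²π²/1.264² - 21.33.
First three modes:
  n=1: λ₁ = 1.9125π²/1.264² - 21.33 ≈ -9.516
  n=2: λ₂ = 7.65π²/1.264² - 21.33 ≈ 25.927
  n=3: λ₃ = 17.2125π²/1.264² - 21.33 ≈ 84.998
Since 1.9125π²/1.264² ≈ 11.814 < 21.33, λ₁ < 0.
The n=1 mode grows fastest (−λₙ is largest for n=1) → dominates.
Asymptotic: φ ~ c₁ sin(πx/1.264) e^{9.516t} (exponential growth at rate −λ₁ ≈ 9.516).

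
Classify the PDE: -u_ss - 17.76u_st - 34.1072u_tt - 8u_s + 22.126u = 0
A = -1, B = -17.76, C = -34.1072. Discriminant B² - 4AC = 178.9888. Since 178.9888 > 0, hyperbolic.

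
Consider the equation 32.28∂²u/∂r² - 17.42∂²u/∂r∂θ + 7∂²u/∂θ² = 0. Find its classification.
Elliptic. (A = 32.28, B = -17.42, C = 7 gives B² - 4AC = -600.3836.)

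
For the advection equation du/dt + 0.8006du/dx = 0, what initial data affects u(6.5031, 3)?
A single point: x = 4.1013. The characteristic through (6.5031, 3) is x - 0.8006t = const, so x = 6.5031 - 0.8006·3 = 4.1013.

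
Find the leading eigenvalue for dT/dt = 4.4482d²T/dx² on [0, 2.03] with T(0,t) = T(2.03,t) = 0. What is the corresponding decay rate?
Eigenvalues: λₙ = 4.4482n²π²/2.03².
First three modes:
  n=1: λ₁ = 4.4482π²/2.03² ≈ 10.653
  n=2: λ₂ = 17.7928π²/2.03² ≈ 42.614 (4× faster decay)
  n=3: λ₃ = 40.0338π²/2.03² ≈ 95.881 (9× faster decay)
As t → ∞, higher modes decay exponentially faster. The n=1 mode dominates: T ~ c₁ sin(πx/2.03) e^{-λ₁t}.
Decay rate: λ₁ = 4.4482π²/2.03² ≈ 10.653.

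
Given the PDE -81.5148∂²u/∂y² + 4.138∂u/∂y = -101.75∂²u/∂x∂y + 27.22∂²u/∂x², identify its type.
Rewriting in standard form: -27.22∂²u/∂x² + 101.75∂²u/∂x∂y - 81.5148∂²u/∂y² + 4.138∂u/∂y = 0. The second-order coefficients are A = -27.22, B = 101.75, C = -81.5148. Since B² - 4AC = 1477.731076 > 0, this is a hyperbolic PDE.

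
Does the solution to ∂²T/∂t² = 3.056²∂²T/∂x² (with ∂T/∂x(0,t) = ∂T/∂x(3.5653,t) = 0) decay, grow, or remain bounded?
T oscillates about a mean that drifts linearly in t (generically unbounded; no decay). There is no damping, so the nonconstant modes persist as standing waves (energy conserved, no decay). But with Neumann conditions at both ends the constant mode has eigenvalue 0: the spatial mean M(t) of T satisfies M'' = 0, so M(t) = M(0) + M'(0)·t. Unless the initial velocity has zero mean (∫T_t(x,0)dx = 0), the solution grows linearly in t (unbounded, though not exponentially); if it does have zero mean, the solution stays bounded and simply oscillates.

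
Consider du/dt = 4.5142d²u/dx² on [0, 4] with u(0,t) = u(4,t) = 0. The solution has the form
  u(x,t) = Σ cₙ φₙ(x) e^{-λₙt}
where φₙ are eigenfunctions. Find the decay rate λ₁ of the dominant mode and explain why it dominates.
Eigenvalues: λₙ = 4.5142n²π²/4².
First three modes:
  n=1: λ₁ = 4.5142π²/4² ≈ 2.785
  n=2: λ₂ = 18.0568π²/4² ≈ 11.138 (4× faster decay)
  n=3: λ₃ = 40.6278π²/4² ≈ 25.061 (9× faster decay)
As t → ∞, higher modes decay exponentially faster. The n=1 mode dominates: u ~ c₁ sin(πx/4) e^{-λ₁t}.
Decay rate: λ₁ = 4.5142π²/4² ≈ 2.785.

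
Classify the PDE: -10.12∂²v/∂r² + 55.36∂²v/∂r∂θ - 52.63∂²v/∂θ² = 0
A = -10.12, B = 55.36, C = -52.63. Discriminant B² - 4AC = 934.2672. Since 934.2672 > 0, hyperbolic.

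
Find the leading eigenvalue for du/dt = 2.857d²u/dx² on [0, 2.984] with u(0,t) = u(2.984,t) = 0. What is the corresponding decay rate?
Eigenvalues: λₙ = 2.857n²π²/2.984².
First three modes:
  n=1: λ₁ = 2.857π²/2.984² ≈ 3.167
  n=2: λ₂ = 11.428π²/2.984² ≈ 12.667 (4× faster decay)
  n=3: λ₃ = 25.713π²/2.984² ≈ 28.501 (9× faster decay)
As t → ∞, higher modes decay exponentially faster. The n=1 mode dominates: u ~ c₁ sin(πx/2.984) e^{-λ₁t}.
Decay rate: λ₁ = 2.857π²/2.984² ≈ 3.167.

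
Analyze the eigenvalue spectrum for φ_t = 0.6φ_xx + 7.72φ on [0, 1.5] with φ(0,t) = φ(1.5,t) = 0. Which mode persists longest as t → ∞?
Eigenvalues: λₙ = 0.6n²π²/1.5² - 7.72.
First three modes:
  n=1: λ₁ = 0.6π²/1.5² - 7.72 ≈ -5.088
  n=2: λ₂ = 2.4π²/1.5² - 7.72 ≈ 2.808
  n=3: λ₃ = 5.4π²/1.5² - 7.72 ≈ 15.967
Since 0.6π²/1.5² ≈ 2.632 < 7.72, λ₁ < 0.
The n=1 mode grows fastest (−λₙ is largest for n=1) → dominates.
Asymptotic: φ ~ c₁ sin(πx/1.5) e^{5.088t} (exponential growth at rate −λ₁ ≈ 5.088).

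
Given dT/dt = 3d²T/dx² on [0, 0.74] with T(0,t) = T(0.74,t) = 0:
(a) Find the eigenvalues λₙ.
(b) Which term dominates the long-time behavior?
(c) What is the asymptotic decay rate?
Eigenvalues: λₙ = 3n²π²/0.74².
First three modes:
  n=1: λ₁ = 3π²/0.74² ≈ 54.07
  n=2: λ₂ = 12π²/0.74² ≈ 216.281 (4× faster decay)
  n=3: λ₃ = 27π²/0.74² ≈ 486.631 (9× faster decay)
As t → ∞, higher modes decay exponentially faster. The n=1 mode dominates: T ~ c₁ sin(πx/0.74) e^{-λ₁t}.
Decay rate: λ₁ = 3π²/0.74² ≈ 54.07.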